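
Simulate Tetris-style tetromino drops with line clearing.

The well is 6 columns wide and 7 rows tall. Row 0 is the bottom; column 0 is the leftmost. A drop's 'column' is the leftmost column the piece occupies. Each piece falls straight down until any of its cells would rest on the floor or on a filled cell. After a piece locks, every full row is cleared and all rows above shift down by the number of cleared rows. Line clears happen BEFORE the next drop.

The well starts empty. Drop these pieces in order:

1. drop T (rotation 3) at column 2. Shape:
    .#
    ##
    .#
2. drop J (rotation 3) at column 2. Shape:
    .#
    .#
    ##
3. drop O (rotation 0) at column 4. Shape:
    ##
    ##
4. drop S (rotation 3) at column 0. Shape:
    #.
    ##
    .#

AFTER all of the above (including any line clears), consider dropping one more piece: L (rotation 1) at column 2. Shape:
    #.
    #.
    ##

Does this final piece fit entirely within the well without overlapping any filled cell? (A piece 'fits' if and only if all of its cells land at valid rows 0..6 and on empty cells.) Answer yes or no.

Drop 1: T rot3 at col 2 lands with bottom-row=0; cleared 0 line(s) (total 0); column heights now [0 0 2 3 0 0], max=3
Drop 2: J rot3 at col 2 lands with bottom-row=3; cleared 0 line(s) (total 0); column heights now [0 0 4 6 0 0], max=6
Drop 3: O rot0 at col 4 lands with bottom-row=0; cleared 0 line(s) (total 0); column heights now [0 0 4 6 2 2], max=6
Drop 4: S rot3 at col 0 lands with bottom-row=0; cleared 1 line(s) (total 1); column heights now [2 1 3 5 1 1], max=5
Test piece L rot1 at col 2 (width 2): heights before test = [2 1 3 5 1 1]; fits = False

Answer: no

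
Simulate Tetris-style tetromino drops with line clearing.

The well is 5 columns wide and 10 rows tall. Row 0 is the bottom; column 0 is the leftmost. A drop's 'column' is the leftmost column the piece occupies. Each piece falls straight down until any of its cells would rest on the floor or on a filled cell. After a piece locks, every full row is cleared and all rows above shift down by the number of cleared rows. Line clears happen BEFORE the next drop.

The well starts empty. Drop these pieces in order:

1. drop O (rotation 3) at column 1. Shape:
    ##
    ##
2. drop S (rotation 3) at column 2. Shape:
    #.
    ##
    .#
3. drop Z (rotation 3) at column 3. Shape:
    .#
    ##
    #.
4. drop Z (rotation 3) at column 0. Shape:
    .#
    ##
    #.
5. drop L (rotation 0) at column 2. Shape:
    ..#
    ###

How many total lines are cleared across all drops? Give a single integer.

Drop 1: O rot3 at col 1 lands with bottom-row=0; cleared 0 line(s) (total 0); column heights now [0 2 2 0 0], max=2
Drop 2: S rot3 at col 2 lands with bottom-row=1; cleared 0 line(s) (total 0); column heights now [0 2 4 3 0], max=4
Drop 3: Z rot3 at col 3 lands with bottom-row=3; cleared 0 line(s) (total 0); column heights now [0 2 4 5 6], max=6
Drop 4: Z rot3 at col 0 lands with bottom-row=1; cleared 0 line(s) (total 0); column heights now [3 4 4 5 6], max=6
Drop 5: L rot0 at col 2 lands with bottom-row=6; cleared 0 line(s) (total 0); column heights now [3 4 7 7 8], max=8

Answer: 0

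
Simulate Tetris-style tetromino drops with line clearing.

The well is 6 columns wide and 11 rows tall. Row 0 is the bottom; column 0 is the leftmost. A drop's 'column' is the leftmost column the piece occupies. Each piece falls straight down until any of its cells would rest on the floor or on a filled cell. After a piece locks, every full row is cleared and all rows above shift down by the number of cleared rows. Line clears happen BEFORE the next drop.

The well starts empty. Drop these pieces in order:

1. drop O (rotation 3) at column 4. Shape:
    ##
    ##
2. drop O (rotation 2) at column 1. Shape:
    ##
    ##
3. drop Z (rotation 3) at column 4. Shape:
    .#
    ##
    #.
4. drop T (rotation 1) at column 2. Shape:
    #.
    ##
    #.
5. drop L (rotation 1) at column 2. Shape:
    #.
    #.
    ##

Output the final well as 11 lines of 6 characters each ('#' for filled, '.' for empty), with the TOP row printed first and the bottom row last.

Answer: ......
......
......
..#...
..#...
..##..
..#..#
..####
..#.#.
.##.##
.##.##

Derivation:
Drop 1: O rot3 at col 4 lands with bottom-row=0; cleared 0 line(s) (total 0); column heights now [0 0 0 0 2 2], max=2
Drop 2: O rot2 at col 1 lands with bottom-row=0; cleared 0 line(s) (total 0); column heights now [0 2 2 0 2 2], max=2
Drop 3: Z rot3 at col 4 lands with bottom-row=2; cleared 0 line(s) (total 0); column heights now [0 2 2 0 4 5], max=5
Drop 4: T rot1 at col 2 lands with bottom-row=2; cleared 0 line(s) (total 0); column heights now [0 2 5 4 4 5], max=5
Drop 5: L rot1 at col 2 lands with bottom-row=5; cleared 0 line(s) (total 0); column heights now [0 2 8 6 4 5], max=8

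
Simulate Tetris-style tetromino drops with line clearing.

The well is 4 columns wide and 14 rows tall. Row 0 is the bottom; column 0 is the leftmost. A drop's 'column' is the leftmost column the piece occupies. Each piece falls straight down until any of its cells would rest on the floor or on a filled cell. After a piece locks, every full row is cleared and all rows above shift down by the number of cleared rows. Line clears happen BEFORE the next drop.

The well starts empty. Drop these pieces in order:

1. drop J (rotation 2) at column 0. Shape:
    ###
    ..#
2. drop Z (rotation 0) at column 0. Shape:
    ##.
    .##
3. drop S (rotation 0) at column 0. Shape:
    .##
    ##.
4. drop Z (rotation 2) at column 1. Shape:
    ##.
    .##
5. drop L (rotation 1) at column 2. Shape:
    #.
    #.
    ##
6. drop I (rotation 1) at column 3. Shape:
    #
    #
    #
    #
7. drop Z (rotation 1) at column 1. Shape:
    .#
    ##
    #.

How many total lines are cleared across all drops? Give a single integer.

Drop 1: J rot2 at col 0 lands with bottom-row=0; cleared 0 line(s) (total 0); column heights now [2 2 2 0], max=2
Drop 2: Z rot0 at col 0 lands with bottom-row=2; cleared 0 line(s) (total 0); column heights now [4 4 3 0], max=4
Drop 3: S rot0 at col 0 lands with bottom-row=4; cleared 0 line(s) (total 0); column heights now [5 6 6 0], max=6
Drop 4: Z rot2 at col 1 lands with bottom-row=6; cleared 0 line(s) (total 0); column heights now [5 8 8 7], max=8
Drop 5: L rot1 at col 2 lands with bottom-row=8; cleared 0 line(s) (total 0); column heights now [5 8 11 9], max=11
Drop 6: I rot1 at col 3 lands with bottom-row=9; cleared 0 line(s) (total 0); column heights now [5 8 11 13], max=13
Drop 7: Z rot1 at col 1 lands with bottom-row=10; cleared 0 line(s) (total 0); column heights now [5 12 13 13], max=13

Answer: 0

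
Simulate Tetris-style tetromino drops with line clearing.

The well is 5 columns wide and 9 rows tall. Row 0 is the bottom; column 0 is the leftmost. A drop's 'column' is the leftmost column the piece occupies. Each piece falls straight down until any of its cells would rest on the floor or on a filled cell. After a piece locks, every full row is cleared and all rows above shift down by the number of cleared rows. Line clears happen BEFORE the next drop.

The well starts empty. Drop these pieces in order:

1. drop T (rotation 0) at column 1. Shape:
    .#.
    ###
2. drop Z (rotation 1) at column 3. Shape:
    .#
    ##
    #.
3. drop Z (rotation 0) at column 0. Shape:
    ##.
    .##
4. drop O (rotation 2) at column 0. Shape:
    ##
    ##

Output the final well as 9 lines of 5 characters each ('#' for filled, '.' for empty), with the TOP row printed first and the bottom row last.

Answer: .....
.....
.....
##...
##...
##..#
.####
..##.
.###.

Derivation:
Drop 1: T rot0 at col 1 lands with bottom-row=0; cleared 0 line(s) (total 0); column heights now [0 1 2 1 0], max=2
Drop 2: Z rot1 at col 3 lands with bottom-row=1; cleared 0 line(s) (total 0); column heights now [0 1 2 3 4], max=4
Drop 3: Z rot0 at col 0 lands with bottom-row=2; cleared 0 line(s) (total 0); column heights now [4 4 3 3 4], max=4
Drop 4: O rot2 at col 0 lands with bottom-row=4; cleared 0 line(s) (total 0); column heights now [6 6 3 3 4], max=6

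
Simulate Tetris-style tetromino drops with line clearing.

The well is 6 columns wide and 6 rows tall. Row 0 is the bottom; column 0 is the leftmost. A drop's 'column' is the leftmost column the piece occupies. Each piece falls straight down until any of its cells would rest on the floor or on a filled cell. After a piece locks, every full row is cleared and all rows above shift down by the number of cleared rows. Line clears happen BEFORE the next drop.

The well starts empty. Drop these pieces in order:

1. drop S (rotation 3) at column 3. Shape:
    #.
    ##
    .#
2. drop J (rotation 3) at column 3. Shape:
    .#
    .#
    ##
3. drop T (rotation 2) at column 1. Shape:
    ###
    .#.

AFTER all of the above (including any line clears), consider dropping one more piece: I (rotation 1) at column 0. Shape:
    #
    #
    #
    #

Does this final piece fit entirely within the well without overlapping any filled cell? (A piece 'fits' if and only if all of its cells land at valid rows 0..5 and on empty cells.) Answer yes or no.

Drop 1: S rot3 at col 3 lands with bottom-row=0; cleared 0 line(s) (total 0); column heights now [0 0 0 3 2 0], max=3
Drop 2: J rot3 at col 3 lands with bottom-row=3; cleared 0 line(s) (total 0); column heights now [0 0 0 4 6 0], max=6
Drop 3: T rot2 at col 1 lands with bottom-row=3; cleared 0 line(s) (total 0); column heights now [0 5 5 5 6 0], max=6
Test piece I rot1 at col 0 (width 1): heights before test = [0 5 5 5 6 0]; fits = True

Answer: yes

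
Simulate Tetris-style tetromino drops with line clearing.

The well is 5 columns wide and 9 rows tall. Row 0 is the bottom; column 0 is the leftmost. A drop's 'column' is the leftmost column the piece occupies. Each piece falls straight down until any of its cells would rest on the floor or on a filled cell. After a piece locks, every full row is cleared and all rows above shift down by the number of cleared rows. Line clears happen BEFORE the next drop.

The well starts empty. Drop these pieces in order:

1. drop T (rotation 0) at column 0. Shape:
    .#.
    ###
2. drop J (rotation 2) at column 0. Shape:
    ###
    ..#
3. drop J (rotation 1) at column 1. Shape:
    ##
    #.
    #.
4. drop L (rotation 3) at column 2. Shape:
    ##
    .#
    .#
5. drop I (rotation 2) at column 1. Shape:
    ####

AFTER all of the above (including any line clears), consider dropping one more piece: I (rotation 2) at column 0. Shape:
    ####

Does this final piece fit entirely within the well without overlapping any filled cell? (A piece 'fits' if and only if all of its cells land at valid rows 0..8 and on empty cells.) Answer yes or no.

Answer: yes

Derivation:
Drop 1: T rot0 at col 0 lands with bottom-row=0; cleared 0 line(s) (total 0); column heights now [1 2 1 0 0], max=2
Drop 2: J rot2 at col 0 lands with bottom-row=1; cleared 0 line(s) (total 0); column heights now [3 3 3 0 0], max=3
Drop 3: J rot1 at col 1 lands with bottom-row=3; cleared 0 line(s) (total 0); column heights now [3 6 6 0 0], max=6
Drop 4: L rot3 at col 2 lands with bottom-row=4; cleared 0 line(s) (total 0); column heights now [3 6 7 7 0], max=7
Drop 5: I rot2 at col 1 lands with bottom-row=7; cleared 0 line(s) (total 0); column heights now [3 8 8 8 8], max=8
Test piece I rot2 at col 0 (width 4): heights before test = [3 8 8 8 8]; fits = True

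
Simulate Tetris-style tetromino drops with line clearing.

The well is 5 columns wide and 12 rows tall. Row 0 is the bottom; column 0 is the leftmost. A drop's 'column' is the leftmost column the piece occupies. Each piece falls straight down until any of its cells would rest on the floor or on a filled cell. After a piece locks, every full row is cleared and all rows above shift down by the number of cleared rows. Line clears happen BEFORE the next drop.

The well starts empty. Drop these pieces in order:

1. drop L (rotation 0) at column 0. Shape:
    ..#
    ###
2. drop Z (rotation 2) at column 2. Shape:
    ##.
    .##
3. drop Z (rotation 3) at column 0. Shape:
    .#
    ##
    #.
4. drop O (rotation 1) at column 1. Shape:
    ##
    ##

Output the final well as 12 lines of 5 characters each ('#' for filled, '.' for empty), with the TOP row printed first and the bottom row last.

Drop 1: L rot0 at col 0 lands with bottom-row=0; cleared 0 line(s) (total 0); column heights now [1 1 2 0 0], max=2
Drop 2: Z rot2 at col 2 lands with bottom-row=1; cleared 0 line(s) (total 0); column heights now [1 1 3 3 2], max=3
Drop 3: Z rot3 at col 0 lands with bottom-row=1; cleared 0 line(s) (total 0); column heights now [3 4 3 3 2], max=4
Drop 4: O rot1 at col 1 lands with bottom-row=4; cleared 0 line(s) (total 0); column heights now [3 6 6 3 2], max=6

Answer: .....
.....
.....
.....
.....
.....
.##..
.##..
.#...
####.
#.###
###..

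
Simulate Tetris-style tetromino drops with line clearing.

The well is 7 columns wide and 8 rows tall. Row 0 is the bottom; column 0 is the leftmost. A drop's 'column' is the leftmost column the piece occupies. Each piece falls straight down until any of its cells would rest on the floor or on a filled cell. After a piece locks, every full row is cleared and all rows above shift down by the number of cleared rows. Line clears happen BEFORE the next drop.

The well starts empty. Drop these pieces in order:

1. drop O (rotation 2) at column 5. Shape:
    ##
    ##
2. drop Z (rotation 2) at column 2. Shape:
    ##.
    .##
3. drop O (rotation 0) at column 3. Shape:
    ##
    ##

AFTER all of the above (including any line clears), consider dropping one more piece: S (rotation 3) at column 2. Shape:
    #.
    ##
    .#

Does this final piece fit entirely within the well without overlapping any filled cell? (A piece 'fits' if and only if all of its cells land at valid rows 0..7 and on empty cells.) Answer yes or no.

Drop 1: O rot2 at col 5 lands with bottom-row=0; cleared 0 line(s) (total 0); column heights now [0 0 0 0 0 2 2], max=2
Drop 2: Z rot2 at col 2 lands with bottom-row=0; cleared 0 line(s) (total 0); column heights now [0 0 2 2 1 2 2], max=2
Drop 3: O rot0 at col 3 lands with bottom-row=2; cleared 0 line(s) (total 0); column heights now [0 0 2 4 4 2 2], max=4
Test piece S rot3 at col 2 (width 2): heights before test = [0 0 2 4 4 2 2]; fits = True

Answer: yes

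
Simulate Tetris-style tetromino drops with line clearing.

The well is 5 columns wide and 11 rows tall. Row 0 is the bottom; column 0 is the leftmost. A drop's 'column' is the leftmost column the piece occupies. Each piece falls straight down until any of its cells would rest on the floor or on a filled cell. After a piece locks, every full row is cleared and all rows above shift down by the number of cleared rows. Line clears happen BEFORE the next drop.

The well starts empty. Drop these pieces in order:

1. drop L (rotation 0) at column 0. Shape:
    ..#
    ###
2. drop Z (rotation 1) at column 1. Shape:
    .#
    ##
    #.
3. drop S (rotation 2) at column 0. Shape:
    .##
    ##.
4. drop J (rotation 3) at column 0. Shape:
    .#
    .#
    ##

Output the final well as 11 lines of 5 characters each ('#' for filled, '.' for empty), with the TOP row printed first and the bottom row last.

Answer: .....
.....
.....
.#...
.#...
##...
.##..
###..
.##..
.##..
###..

Derivation:
Drop 1: L rot0 at col 0 lands with bottom-row=0; cleared 0 line(s) (total 0); column heights now [1 1 2 0 0], max=2
Drop 2: Z rot1 at col 1 lands with bottom-row=1; cleared 0 line(s) (total 0); column heights now [1 3 4 0 0], max=4
Drop 3: S rot2 at col 0 lands with bottom-row=3; cleared 0 line(s) (total 0); column heights now [4 5 5 0 0], max=5
Drop 4: J rot3 at col 0 lands with bottom-row=5; cleared 0 line(s) (total 0); column heights now [6 8 5 0 0], max=8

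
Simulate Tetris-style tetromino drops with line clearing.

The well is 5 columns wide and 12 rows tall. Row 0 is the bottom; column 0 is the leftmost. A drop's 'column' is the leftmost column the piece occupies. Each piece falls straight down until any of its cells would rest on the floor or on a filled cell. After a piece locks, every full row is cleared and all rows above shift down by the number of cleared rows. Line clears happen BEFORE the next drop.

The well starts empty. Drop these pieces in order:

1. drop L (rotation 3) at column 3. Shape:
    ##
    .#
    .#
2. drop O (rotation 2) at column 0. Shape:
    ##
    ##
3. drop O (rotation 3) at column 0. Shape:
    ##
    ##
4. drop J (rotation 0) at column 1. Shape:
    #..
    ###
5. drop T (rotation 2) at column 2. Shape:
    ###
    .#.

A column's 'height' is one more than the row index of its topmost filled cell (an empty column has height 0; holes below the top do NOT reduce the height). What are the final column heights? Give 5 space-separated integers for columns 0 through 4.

Answer: 4 6 7 7 7

Derivation:
Drop 1: L rot3 at col 3 lands with bottom-row=0; cleared 0 line(s) (total 0); column heights now [0 0 0 3 3], max=3
Drop 2: O rot2 at col 0 lands with bottom-row=0; cleared 0 line(s) (total 0); column heights now [2 2 0 3 3], max=3
Drop 3: O rot3 at col 0 lands with bottom-row=2; cleared 0 line(s) (total 0); column heights now [4 4 0 3 3], max=4
Drop 4: J rot0 at col 1 lands with bottom-row=4; cleared 0 line(s) (total 0); column heights now [4 6 5 5 3], max=6
Drop 5: T rot2 at col 2 lands with bottom-row=5; cleared 0 line(s) (total 0); column heights now [4 6 7 7 7], max=7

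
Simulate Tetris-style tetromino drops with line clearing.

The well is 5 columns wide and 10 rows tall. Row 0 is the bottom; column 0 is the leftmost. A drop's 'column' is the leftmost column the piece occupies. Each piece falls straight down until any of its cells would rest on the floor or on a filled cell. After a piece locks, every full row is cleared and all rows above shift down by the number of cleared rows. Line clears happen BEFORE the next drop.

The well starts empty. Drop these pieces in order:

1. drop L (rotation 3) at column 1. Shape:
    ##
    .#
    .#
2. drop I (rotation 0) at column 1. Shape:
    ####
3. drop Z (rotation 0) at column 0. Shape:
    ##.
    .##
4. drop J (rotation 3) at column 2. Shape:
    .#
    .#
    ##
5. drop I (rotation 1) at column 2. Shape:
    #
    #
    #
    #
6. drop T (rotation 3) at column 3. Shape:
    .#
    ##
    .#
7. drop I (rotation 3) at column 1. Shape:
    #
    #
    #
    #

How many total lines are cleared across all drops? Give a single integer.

Drop 1: L rot3 at col 1 lands with bottom-row=0; cleared 0 line(s) (total 0); column heights now [0 3 3 0 0], max=3
Drop 2: I rot0 at col 1 lands with bottom-row=3; cleared 0 line(s) (total 0); column heights now [0 4 4 4 4], max=4
Drop 3: Z rot0 at col 0 lands with bottom-row=4; cleared 0 line(s) (total 0); column heights now [6 6 5 4 4], max=6
Drop 4: J rot3 at col 2 lands with bottom-row=5; cleared 0 line(s) (total 0); column heights now [6 6 6 8 4], max=8
Drop 5: I rot1 at col 2 lands with bottom-row=6; cleared 0 line(s) (total 0); column heights now [6 6 10 8 4], max=10
Drop 6: T rot3 at col 3 lands with bottom-row=7; cleared 0 line(s) (total 0); column heights now [6 6 10 9 10], max=10
Drop 7: I rot3 at col 1 lands with bottom-row=6; cleared 0 line(s) (total 0); column heights now [6 10 10 9 10], max=10

Answer: 0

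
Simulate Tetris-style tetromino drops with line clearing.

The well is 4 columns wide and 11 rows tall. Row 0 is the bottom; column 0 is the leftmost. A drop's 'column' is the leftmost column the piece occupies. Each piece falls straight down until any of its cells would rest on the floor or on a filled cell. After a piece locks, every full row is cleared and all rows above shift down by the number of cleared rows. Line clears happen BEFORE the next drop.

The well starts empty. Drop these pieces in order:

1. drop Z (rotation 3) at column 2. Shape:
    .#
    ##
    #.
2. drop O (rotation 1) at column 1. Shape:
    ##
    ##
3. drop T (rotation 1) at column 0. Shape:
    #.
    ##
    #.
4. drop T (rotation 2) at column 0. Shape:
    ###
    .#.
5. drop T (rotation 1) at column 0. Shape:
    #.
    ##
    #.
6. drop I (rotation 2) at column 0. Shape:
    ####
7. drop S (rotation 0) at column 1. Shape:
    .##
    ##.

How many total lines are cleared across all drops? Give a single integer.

Answer: 1

Derivation:
Drop 1: Z rot3 at col 2 lands with bottom-row=0; cleared 0 line(s) (total 0); column heights now [0 0 2 3], max=3
Drop 2: O rot1 at col 1 lands with bottom-row=2; cleared 0 line(s) (total 0); column heights now [0 4 4 3], max=4
Drop 3: T rot1 at col 0 lands with bottom-row=3; cleared 0 line(s) (total 0); column heights now [6 5 4 3], max=6
Drop 4: T rot2 at col 0 lands with bottom-row=5; cleared 0 line(s) (total 0); column heights now [7 7 7 3], max=7
Drop 5: T rot1 at col 0 lands with bottom-row=7; cleared 0 line(s) (total 0); column heights now [10 9 7 3], max=10
Drop 6: I rot2 at col 0 lands with bottom-row=10; cleared 1 line(s) (total 1); column heights now [10 9 7 3], max=10
Drop 7: S rot0 at col 1 lands with bottom-row=9; cleared 0 line(s) (total 1); column heights now [10 10 11 11], max=11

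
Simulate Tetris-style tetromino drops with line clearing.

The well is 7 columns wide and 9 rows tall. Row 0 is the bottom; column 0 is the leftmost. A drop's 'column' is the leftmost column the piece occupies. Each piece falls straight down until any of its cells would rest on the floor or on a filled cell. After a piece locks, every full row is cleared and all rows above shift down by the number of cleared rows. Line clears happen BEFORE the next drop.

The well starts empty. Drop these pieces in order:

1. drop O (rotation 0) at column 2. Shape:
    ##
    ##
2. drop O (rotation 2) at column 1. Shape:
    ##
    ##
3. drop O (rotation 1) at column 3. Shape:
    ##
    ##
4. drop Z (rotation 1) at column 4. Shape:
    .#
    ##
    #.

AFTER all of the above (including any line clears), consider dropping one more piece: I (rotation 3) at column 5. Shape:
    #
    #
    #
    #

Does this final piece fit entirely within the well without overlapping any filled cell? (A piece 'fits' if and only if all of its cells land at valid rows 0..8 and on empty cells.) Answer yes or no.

Answer: no

Derivation:
Drop 1: O rot0 at col 2 lands with bottom-row=0; cleared 0 line(s) (total 0); column heights now [0 0 2 2 0 0 0], max=2
Drop 2: O rot2 at col 1 lands with bottom-row=2; cleared 0 line(s) (total 0); column heights now [0 4 4 2 0 0 0], max=4
Drop 3: O rot1 at col 3 lands with bottom-row=2; cleared 0 line(s) (total 0); column heights now [0 4 4 4 4 0 0], max=4
Drop 4: Z rot1 at col 4 lands with bottom-row=4; cleared 0 line(s) (total 0); column heights now [0 4 4 4 6 7 0], max=7
Test piece I rot3 at col 5 (width 1): heights before test = [0 4 4 4 6 7 0]; fits = False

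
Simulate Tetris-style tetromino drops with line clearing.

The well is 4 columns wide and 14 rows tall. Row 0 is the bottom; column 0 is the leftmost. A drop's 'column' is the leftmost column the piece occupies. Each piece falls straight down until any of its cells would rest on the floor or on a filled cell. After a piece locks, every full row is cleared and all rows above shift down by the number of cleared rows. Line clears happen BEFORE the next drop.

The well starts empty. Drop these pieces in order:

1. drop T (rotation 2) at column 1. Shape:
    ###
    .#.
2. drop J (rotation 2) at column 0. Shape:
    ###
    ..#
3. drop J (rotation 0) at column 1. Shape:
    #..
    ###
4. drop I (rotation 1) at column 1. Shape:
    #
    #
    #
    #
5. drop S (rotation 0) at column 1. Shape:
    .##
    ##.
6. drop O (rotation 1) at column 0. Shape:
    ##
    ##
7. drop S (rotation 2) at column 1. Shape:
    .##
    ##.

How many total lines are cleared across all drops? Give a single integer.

Drop 1: T rot2 at col 1 lands with bottom-row=0; cleared 0 line(s) (total 0); column heights now [0 2 2 2], max=2
Drop 2: J rot2 at col 0 lands with bottom-row=2; cleared 0 line(s) (total 0); column heights now [4 4 4 2], max=4
Drop 3: J rot0 at col 1 lands with bottom-row=4; cleared 0 line(s) (total 0); column heights now [4 6 5 5], max=6
Drop 4: I rot1 at col 1 lands with bottom-row=6; cleared 0 line(s) (total 0); column heights now [4 10 5 5], max=10
Drop 5: S rot0 at col 1 lands with bottom-row=10; cleared 0 line(s) (total 0); column heights now [4 11 12 12], max=12
Drop 6: O rot1 at col 0 lands with bottom-row=11; cleared 1 line(s) (total 1); column heights now [12 12 11 5], max=12
Drop 7: S rot2 at col 1 lands with bottom-row=12; cleared 0 line(s) (total 1); column heights now [12 13 14 14], max=14

Answer: 1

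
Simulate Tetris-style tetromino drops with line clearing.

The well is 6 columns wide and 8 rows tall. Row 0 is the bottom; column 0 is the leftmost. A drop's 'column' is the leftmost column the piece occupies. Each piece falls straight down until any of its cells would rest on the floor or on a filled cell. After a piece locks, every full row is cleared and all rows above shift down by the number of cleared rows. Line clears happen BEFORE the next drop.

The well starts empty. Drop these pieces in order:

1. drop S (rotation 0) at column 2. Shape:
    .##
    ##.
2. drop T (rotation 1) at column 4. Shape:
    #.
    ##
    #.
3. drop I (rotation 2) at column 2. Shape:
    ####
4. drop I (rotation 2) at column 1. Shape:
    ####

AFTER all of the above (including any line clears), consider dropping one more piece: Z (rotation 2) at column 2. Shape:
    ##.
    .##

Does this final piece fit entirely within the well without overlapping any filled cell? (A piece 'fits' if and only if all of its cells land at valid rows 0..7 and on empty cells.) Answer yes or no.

Answer: no

Derivation:
Drop 1: S rot0 at col 2 lands with bottom-row=0; cleared 0 line(s) (total 0); column heights now [0 0 1 2 2 0], max=2
Drop 2: T rot1 at col 4 lands with bottom-row=2; cleared 0 line(s) (total 0); column heights now [0 0 1 2 5 4], max=5
Drop 3: I rot2 at col 2 lands with bottom-row=5; cleared 0 line(s) (total 0); column heights now [0 0 6 6 6 6], max=6
Drop 4: I rot2 at col 1 lands with bottom-row=6; cleared 0 line(s) (total 0); column heights now [0 7 7 7 7 6], max=7
Test piece Z rot2 at col 2 (width 3): heights before test = [0 7 7 7 7 6]; fits = False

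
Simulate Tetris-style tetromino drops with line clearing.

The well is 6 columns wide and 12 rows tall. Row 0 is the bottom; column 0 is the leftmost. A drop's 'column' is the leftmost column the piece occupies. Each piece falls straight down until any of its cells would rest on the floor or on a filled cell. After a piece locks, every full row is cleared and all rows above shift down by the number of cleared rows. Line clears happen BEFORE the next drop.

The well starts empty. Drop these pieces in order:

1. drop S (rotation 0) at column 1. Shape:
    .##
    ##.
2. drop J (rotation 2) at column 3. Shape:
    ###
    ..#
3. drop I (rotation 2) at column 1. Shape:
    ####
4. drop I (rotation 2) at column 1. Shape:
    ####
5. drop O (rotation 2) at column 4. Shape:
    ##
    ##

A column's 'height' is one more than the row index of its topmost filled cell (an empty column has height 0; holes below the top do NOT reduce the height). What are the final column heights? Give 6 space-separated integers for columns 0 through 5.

Drop 1: S rot0 at col 1 lands with bottom-row=0; cleared 0 line(s) (total 0); column heights now [0 1 2 2 0 0], max=2
Drop 2: J rot2 at col 3 lands with bottom-row=1; cleared 0 line(s) (total 0); column heights now [0 1 2 3 3 3], max=3
Drop 3: I rot2 at col 1 lands with bottom-row=3; cleared 0 line(s) (total 0); column heights now [0 4 4 4 4 3], max=4
Drop 4: I rot2 at col 1 lands with bottom-row=4; cleared 0 line(s) (total 0); column heights now [0 5 5 5 5 3], max=5
Drop 5: O rot2 at col 4 lands with bottom-row=5; cleared 0 line(s) (total 0); column heights now [0 5 5 5 7 7], max=7

Answer: 0 5 5 5 7 7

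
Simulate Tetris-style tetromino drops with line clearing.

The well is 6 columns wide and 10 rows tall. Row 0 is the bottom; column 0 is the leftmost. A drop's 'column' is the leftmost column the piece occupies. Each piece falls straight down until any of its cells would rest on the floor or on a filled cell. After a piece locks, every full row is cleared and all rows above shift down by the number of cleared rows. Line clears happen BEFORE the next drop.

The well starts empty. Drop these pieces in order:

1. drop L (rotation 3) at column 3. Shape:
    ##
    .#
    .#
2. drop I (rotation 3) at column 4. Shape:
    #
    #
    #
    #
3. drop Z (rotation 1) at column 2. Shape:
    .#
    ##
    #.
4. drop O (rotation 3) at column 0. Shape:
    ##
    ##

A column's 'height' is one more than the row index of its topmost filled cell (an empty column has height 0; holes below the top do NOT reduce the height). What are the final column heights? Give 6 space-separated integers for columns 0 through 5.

Answer: 2 2 4 5 7 0

Derivation:
Drop 1: L rot3 at col 3 lands with bottom-row=0; cleared 0 line(s) (total 0); column heights now [0 0 0 3 3 0], max=3
Drop 2: I rot3 at col 4 lands with bottom-row=3; cleared 0 line(s) (total 0); column heights now [0 0 0 3 7 0], max=7
Drop 3: Z rot1 at col 2 lands with bottom-row=2; cleared 0 line(s) (total 0); column heights now [0 0 4 5 7 0], max=7
Drop 4: O rot3 at col 0 lands with bottom-row=0; cleared 0 line(s) (total 0); column heights now [2 2 4 5 7 0], max=7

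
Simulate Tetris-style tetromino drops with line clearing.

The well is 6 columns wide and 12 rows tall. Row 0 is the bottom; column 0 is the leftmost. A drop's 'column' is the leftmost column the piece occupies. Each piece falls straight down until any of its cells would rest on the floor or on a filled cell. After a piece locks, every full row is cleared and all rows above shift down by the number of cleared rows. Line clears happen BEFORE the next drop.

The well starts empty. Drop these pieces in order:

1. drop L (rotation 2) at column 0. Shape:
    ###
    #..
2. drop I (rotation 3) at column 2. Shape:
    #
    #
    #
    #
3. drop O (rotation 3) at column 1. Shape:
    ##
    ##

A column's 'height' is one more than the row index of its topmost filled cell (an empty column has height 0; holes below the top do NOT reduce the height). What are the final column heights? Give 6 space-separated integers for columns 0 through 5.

Drop 1: L rot2 at col 0 lands with bottom-row=0; cleared 0 line(s) (total 0); column heights now [2 2 2 0 0 0], max=2
Drop 2: I rot3 at col 2 lands with bottom-row=2; cleared 0 line(s) (total 0); column heights now [2 2 6 0 0 0], max=6
Drop 3: O rot3 at col 1 lands with bottom-row=6; cleared 0 line(s) (total 0); column heights now [2 8 8 0 0 0], max=8

Answer: 2 8 8 0 0 0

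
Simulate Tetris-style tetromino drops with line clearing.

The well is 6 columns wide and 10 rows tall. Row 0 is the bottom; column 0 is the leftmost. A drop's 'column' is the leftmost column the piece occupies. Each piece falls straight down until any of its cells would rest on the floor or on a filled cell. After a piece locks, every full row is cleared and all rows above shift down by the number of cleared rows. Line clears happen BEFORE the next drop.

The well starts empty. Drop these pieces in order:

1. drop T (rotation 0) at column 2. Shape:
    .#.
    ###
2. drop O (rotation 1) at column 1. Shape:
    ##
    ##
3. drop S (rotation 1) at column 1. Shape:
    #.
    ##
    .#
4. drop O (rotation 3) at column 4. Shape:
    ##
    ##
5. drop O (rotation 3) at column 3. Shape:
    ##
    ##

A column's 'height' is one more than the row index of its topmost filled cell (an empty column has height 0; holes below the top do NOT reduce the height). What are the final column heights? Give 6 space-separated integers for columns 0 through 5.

Drop 1: T rot0 at col 2 lands with bottom-row=0; cleared 0 line(s) (total 0); column heights now [0 0 1 2 1 0], max=2
Drop 2: O rot1 at col 1 lands with bottom-row=1; cleared 0 line(s) (total 0); column heights now [0 3 3 2 1 0], max=3
Drop 3: S rot1 at col 1 lands with bottom-row=3; cleared 0 line(s) (total 0); column heights now [0 6 5 2 1 0], max=6
Drop 4: O rot3 at col 4 lands with bottom-row=1; cleared 0 line(s) (total 0); column heights now [0 6 5 2 3 3], max=6
Drop 5: O rot3 at col 3 lands with bottom-row=3; cleared 0 line(s) (total 0); column heights now [0 6 5 5 5 3], max=6

Answer: 0 6 5 5 5 3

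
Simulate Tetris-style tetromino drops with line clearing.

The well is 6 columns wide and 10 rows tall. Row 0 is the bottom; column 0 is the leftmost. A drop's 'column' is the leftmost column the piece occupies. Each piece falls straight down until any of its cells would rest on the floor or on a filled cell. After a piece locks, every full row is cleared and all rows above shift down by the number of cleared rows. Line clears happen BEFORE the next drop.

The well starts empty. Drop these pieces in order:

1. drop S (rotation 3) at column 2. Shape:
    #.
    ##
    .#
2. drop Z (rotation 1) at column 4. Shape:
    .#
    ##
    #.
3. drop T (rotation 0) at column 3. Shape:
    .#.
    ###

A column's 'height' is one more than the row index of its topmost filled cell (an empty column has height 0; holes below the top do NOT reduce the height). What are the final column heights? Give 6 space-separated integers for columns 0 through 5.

Drop 1: S rot3 at col 2 lands with bottom-row=0; cleared 0 line(s) (total 0); column heights now [0 0 3 2 0 0], max=3
Drop 2: Z rot1 at col 4 lands with bottom-row=0; cleared 0 line(s) (total 0); column heights now [0 0 3 2 2 3], max=3
Drop 3: T rot0 at col 3 lands with bottom-row=3; cleared 0 line(s) (total 0); column heights now [0 0 3 4 5 4], max=5

Answer: 0 0 3 4 5 4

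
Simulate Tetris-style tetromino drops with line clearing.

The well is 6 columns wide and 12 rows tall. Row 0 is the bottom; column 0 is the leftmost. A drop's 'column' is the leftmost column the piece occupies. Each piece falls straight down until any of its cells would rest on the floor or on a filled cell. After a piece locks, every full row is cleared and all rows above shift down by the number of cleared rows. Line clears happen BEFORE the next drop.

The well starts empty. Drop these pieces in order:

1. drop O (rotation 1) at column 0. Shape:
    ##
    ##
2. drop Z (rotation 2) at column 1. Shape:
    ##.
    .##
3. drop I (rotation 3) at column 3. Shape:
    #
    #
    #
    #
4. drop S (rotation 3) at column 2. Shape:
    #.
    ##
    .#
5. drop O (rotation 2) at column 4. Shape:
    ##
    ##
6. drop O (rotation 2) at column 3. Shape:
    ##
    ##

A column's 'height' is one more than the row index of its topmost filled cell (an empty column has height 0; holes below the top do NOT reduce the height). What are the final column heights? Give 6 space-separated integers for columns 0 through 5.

Drop 1: O rot1 at col 0 lands with bottom-row=0; cleared 0 line(s) (total 0); column heights now [2 2 0 0 0 0], max=2
Drop 2: Z rot2 at col 1 lands with bottom-row=1; cleared 0 line(s) (total 0); column heights now [2 3 3 2 0 0], max=3
Drop 3: I rot3 at col 3 lands with bottom-row=2; cleared 0 line(s) (total 0); column heights now [2 3 3 6 0 0], max=6
Drop 4: S rot3 at col 2 lands with bottom-row=6; cleared 0 line(s) (total 0); column heights now [2 3 9 8 0 0], max=9
Drop 5: O rot2 at col 4 lands with bottom-row=0; cleared 1 line(s) (total 1); column heights now [1 2 8 7 1 1], max=8
Drop 6: O rot2 at col 3 lands with bottom-row=7; cleared 0 line(s) (total 1); column heights now [1 2 8 9 9 1], max=9

Answer: 1 2 8 9 9 1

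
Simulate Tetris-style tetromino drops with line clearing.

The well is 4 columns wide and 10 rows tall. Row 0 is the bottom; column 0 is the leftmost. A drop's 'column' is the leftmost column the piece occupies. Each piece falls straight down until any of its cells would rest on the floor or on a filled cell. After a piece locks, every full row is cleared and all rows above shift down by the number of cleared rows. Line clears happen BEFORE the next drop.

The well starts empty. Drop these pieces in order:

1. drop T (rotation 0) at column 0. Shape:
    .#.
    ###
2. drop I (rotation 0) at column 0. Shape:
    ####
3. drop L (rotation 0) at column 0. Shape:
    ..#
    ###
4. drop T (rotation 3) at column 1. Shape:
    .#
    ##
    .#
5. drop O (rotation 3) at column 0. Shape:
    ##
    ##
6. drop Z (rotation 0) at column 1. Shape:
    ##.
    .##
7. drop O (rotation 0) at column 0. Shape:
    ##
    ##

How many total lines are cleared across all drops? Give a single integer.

Drop 1: T rot0 at col 0 lands with bottom-row=0; cleared 0 line(s) (total 0); column heights now [1 2 1 0], max=2
Drop 2: I rot0 at col 0 lands with bottom-row=2; cleared 1 line(s) (total 1); column heights now [1 2 1 0], max=2
Drop 3: L rot0 at col 0 lands with bottom-row=2; cleared 0 line(s) (total 1); column heights now [3 3 4 0], max=4
Drop 4: T rot3 at col 1 lands with bottom-row=4; cleared 0 line(s) (total 1); column heights now [3 6 7 0], max=7
Drop 5: O rot3 at col 0 lands with bottom-row=6; cleared 0 line(s) (total 1); column heights now [8 8 7 0], max=8
Drop 6: Z rot0 at col 1 lands with bottom-row=7; cleared 1 line(s) (total 2); column heights now [7 8 8 0], max=8
Drop 7: O rot0 at col 0 lands with bottom-row=8; cleared 0 line(s) (total 2); column heights now [10 10 8 0], max=10

Answer: 2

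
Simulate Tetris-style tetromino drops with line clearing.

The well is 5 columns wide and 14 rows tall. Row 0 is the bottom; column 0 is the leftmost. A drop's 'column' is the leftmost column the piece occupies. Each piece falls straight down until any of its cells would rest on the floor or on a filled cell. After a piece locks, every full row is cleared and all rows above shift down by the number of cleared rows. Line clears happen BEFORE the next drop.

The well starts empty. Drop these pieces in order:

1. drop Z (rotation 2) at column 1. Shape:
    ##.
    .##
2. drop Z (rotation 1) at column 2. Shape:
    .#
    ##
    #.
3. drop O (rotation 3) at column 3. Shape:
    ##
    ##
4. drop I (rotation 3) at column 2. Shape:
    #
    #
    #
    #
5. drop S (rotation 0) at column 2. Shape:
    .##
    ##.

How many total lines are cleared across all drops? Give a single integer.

Answer: 0

Derivation:
Drop 1: Z rot2 at col 1 lands with bottom-row=0; cleared 0 line(s) (total 0); column heights now [0 2 2 1 0], max=2
Drop 2: Z rot1 at col 2 lands with bottom-row=2; cleared 0 line(s) (total 0); column heights now [0 2 4 5 0], max=5
Drop 3: O rot3 at col 3 lands with bottom-row=5; cleared 0 line(s) (total 0); column heights now [0 2 4 7 7], max=7
Drop 4: I rot3 at col 2 lands with bottom-row=4; cleared 0 line(s) (total 0); column heights now [0 2 8 7 7], max=8
Drop 5: S rot0 at col 2 lands with bottom-row=8; cleared 0 line(s) (total 0); column heights now [0 2 9 10 10], max=10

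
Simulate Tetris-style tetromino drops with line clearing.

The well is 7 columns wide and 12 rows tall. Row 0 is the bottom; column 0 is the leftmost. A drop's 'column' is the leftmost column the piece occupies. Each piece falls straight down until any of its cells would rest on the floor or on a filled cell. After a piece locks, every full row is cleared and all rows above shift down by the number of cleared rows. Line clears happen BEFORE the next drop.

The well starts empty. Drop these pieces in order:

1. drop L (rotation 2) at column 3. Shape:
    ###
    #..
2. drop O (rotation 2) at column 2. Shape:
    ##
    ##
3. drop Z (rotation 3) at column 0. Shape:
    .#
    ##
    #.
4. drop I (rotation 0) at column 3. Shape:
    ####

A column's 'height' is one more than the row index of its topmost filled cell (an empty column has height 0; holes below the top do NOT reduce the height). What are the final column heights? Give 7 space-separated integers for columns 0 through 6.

Answer: 2 3 4 5 5 5 5

Derivation:
Drop 1: L rot2 at col 3 lands with bottom-row=0; cleared 0 line(s) (total 0); column heights now [0 0 0 2 2 2 0], max=2
Drop 2: O rot2 at col 2 lands with bottom-row=2; cleared 0 line(s) (total 0); column heights now [0 0 4 4 2 2 0], max=4
Drop 3: Z rot3 at col 0 lands with bottom-row=0; cleared 0 line(s) (total 0); column heights now [2 3 4 4 2 2 0], max=4
Drop 4: I rot0 at col 3 lands with bottom-row=4; cleared 0 line(s) (total 0); column heights now [2 3 4 5 5 5 5], max=5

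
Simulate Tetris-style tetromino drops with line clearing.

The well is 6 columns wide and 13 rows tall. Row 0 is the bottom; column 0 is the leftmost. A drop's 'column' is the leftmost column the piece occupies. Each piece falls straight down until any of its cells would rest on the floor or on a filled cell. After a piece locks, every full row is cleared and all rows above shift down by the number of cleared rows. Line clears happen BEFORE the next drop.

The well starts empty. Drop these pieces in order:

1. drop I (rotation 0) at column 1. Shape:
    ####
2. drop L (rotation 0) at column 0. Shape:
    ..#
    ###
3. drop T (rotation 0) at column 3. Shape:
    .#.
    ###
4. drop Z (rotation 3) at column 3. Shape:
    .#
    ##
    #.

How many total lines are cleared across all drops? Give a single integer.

Answer: 1

Derivation:
Drop 1: I rot0 at col 1 lands with bottom-row=0; cleared 0 line(s) (total 0); column heights now [0 1 1 1 1 0], max=1
Drop 2: L rot0 at col 0 lands with bottom-row=1; cleared 0 line(s) (total 0); column heights now [2 2 3 1 1 0], max=3
Drop 3: T rot0 at col 3 lands with bottom-row=1; cleared 1 line(s) (total 1); column heights now [0 1 2 1 2 0], max=2
Drop 4: Z rot3 at col 3 lands with bottom-row=1; cleared 0 line(s) (total 1); column heights now [0 1 2 3 4 0], max=4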